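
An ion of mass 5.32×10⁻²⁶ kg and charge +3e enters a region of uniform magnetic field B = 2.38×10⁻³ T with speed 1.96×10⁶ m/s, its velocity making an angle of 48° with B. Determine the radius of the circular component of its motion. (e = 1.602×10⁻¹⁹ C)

v⊥ = v sinθ = 1.96×10⁶·sin48° ≈ 1.457×10⁶ m/s.
r = m v⊥/(|q|B) = (5.32×10⁻²⁶)(1.457×10⁶)/((4.806×10⁻¹⁹)(2.38×10⁻³)) ≈ 67.7 m.

r ≈ 67.7 m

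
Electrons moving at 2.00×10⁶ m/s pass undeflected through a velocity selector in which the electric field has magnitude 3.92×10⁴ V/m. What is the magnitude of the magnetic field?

B = 0.0196 T

Balance of forces in the selector: qE = qvB ⇒ B = E/v.
B = 3.92×10⁴/2.00×10⁶ = 0.0196 T.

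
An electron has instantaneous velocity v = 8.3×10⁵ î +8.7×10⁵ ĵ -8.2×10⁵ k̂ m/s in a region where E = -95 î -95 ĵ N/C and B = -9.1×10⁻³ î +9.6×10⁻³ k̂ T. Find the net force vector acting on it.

v×B = (8350, -506, 7920) N/C.
E + v×B = (8260, -601, 7920) N/C.
F = q(E + v×B) = (−1.602×10⁻¹⁹ C)·(8260, -601, 7920) = (-1.32×10⁻¹⁵, 9.63×10⁻¹⁷, -1.27×10⁻¹⁵) N.

F ≈ (-1.32×10⁻¹⁵, 9.63×10⁻¹⁷, -1.27×10⁻¹⁵) N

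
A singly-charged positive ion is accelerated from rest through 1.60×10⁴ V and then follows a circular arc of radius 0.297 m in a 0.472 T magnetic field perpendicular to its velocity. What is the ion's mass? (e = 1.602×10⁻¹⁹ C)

Combine |q|V = ½mv² and r = mv/(|q|B): eliminate v to get m = qB²r²/(2V).
m = (1.602×10⁻¹⁹)(0.472)²(0.297)²/(2·1.60×10⁴) ≈ 9.84×10⁻²⁶ kg.

m ≈ 9.84×10⁻²⁶ kg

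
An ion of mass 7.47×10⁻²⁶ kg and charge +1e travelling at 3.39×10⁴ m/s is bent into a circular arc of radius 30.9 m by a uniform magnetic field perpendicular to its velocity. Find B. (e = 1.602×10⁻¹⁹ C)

From |q|vB = mv²/r, B = mv/(|q|r).
B = (7.47×10⁻²⁶)(3.39×10⁴)/((1.602×10⁻¹⁹)(30.9)) ≈ 5.12×10⁻⁴ T.

B ≈ 5.12×10⁻⁴ T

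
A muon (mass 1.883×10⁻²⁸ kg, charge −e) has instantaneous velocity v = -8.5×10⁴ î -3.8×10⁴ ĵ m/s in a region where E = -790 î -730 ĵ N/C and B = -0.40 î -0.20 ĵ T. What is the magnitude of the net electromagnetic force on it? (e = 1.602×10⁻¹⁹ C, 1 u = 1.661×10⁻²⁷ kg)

v×B = (0, 0, 1800) N/C.
E + v×B = (-790, -730, 1800) N/C.
F = q(E + v×B) = (−1.602×10⁻¹⁹ C)·(-790, -730, 1800) = (1.27×10⁻¹⁶, 1.17×10⁻¹⁶, -2.88×10⁻¹⁶) N.
|F| = 3.36×10⁻¹⁶ N.

|F| ≈ 3.36×10⁻¹⁶ N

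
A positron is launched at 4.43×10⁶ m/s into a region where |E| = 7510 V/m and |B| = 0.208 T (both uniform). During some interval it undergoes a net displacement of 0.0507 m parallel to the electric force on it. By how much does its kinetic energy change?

The magnetic force is always ⟂ v and does no work; only the electric force changes KE.
ΔKE = F_E · d = |q|E d = (1.602×10⁻¹⁹)(7510)(0.0507) ≈ 6.10×10⁻¹⁷ J.

ΔKE ≈ 6.10×10⁻¹⁷ J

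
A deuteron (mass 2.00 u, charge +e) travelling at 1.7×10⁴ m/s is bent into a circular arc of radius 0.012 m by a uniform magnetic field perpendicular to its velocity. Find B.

From |q|vB = mv²/r, B = mv/(|q|r).
B = (3.322×10⁻²⁷)(1.7×10⁴)/((1.602×10⁻¹⁹)(0.012)) ≈ 0.029 T.

B ≈ 0.029 T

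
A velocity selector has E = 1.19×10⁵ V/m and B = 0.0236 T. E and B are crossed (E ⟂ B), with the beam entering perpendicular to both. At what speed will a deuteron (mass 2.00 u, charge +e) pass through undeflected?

Zero net Lorentz force requires |qE| = |q v×B|, i.e. E = vB.
v = E/B = 1.19×10⁵/0.0236 = 5.04×10⁶ m/s.

v = 5.04×10⁶ m/s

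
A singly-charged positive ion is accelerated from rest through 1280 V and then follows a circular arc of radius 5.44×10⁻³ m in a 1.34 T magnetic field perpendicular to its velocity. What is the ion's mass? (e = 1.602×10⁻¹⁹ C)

m ≈ 3.33×10⁻²⁷ kg

Combine |q|V = ½mv² and r = mv/(|q|B): eliminate v to get m = qB²r²/(2V).
m = (1.602×10⁻¹⁹)(1.34)²(5.44×10⁻³)²/(2·1280) ≈ 3.33×10⁻²⁷ kg.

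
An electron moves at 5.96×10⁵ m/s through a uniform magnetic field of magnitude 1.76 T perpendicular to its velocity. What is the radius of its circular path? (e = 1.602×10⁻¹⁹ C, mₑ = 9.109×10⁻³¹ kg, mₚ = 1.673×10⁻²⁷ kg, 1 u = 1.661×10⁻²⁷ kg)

The magnetic force provides the centripetal force: |q|vB = mv²/r.
r = mv/(|q|B) = (9.109×10⁻³¹)(5.96×10⁵)/((1.602×10⁻¹⁹)(1.76)) ≈ 1.93×10⁻⁶ m.

r ≈ 1.93×10⁻⁶ m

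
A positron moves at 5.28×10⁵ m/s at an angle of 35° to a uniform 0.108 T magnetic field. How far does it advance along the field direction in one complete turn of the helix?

p ≈ 1.43×10⁻⁴ m

v∥ = v cosθ = 5.28×10⁵·cos35° ≈ 4.325×10⁵ m/s.
T = 2πm/(|q|B) = 2π(9.109×10⁻³¹)/((1.602×10⁻¹⁹)(0.108)) ≈ 3.308×10⁻¹⁰ s.
pitch = v∥ T = (4.325×10⁵)(3.308×10⁻¹⁰) ≈ 1.43×10⁻⁴ m.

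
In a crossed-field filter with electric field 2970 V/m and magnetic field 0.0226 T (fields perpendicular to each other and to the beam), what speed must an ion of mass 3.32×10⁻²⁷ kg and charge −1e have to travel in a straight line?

v = 1.31×10⁵ m/s

For undeflected motion the electric and magnetic forces balance: qE = qvB.
v = E/B = 2970/0.0226 = 1.31×10⁵ m/s.
The result is independent of the particle's charge and mass.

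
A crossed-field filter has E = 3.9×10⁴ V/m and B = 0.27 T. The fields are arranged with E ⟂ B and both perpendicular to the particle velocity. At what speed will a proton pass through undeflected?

v = 1.4×10⁵ m/s

For undeflected motion the electric and magnetic forces balance: qE = qvB.
v = E/B = 3.9×10⁴/0.27 = 1.4×10⁵ m/s.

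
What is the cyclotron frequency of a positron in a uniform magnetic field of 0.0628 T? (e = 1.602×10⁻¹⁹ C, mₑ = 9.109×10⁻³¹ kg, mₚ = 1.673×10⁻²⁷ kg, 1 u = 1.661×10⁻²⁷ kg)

f = |q|B/(2πm).
f = (1.602×10⁻¹⁹)(0.0628)/(2π·9.109×10⁻³¹) ≈ 1.76×10⁹ Hz.

f ≈ 1.76×10⁹ Hz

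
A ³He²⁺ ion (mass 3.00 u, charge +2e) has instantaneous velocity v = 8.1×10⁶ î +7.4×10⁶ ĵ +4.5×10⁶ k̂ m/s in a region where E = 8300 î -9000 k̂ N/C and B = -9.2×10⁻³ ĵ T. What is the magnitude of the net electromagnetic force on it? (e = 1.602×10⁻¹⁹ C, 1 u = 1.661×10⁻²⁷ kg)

|F| ≈ 3.11×10⁻¹⁴ N

v×B = (4.14×10⁴, 0, -7.45×10⁴) N/C.
E + v×B = (4.97×10⁴, 0, -8.35×10⁴) N/C.
F = q(E + v×B) = (3.204×10⁻¹⁹ C)·(4.97×10⁴, 0, -8.35×10⁴) = (1.59×10⁻¹⁴, 0, -2.68×10⁻¹⁴) N.
|F| = 3.11×10⁻¹⁴ N.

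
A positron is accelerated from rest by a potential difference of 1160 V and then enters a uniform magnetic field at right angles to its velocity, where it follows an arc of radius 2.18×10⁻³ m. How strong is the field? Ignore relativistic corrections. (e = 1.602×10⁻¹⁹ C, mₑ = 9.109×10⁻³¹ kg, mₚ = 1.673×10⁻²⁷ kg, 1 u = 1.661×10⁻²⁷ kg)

B ≈ 0.0527 T

v = √(2|q|V/m) = √(2·1.602×10⁻¹⁹·1160/9.109×10⁻³¹) ≈ 2.020×10⁷ m/s.
B = mv/(|q|r) = (9.109×10⁻³¹)(2.020×10⁷)/((1.602×10⁻¹⁹)(2.18×10⁻³)) ≈ 0.0527 T.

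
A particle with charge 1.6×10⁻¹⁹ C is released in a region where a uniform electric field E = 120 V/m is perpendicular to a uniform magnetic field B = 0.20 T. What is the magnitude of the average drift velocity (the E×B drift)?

The E×B drift speed is v_d = E/B.
v_d = 120/0.20 = 600 m/s.

v_d ≈ 600 m/s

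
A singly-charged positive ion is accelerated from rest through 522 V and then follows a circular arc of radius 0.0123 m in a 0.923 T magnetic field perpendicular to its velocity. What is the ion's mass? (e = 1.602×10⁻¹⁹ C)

Combine |q|V = ½mv² and r = mv/(|q|B): eliminate v to get m = qB²r²/(2V).
m = (1.602×10⁻¹⁹)(0.923)²(0.0123)²/(2·522) ≈ 1.98×10⁻²⁶ kg.

m ≈ 1.98×10⁻²⁶ kg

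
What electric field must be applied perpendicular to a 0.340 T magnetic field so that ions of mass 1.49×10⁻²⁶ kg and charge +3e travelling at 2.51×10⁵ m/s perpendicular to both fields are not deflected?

For straight-line motion qE = qvB, so E = vB.
E = 2.51×10⁵ × 0.340 = 8.53×10⁴ V/m.

E = 8.53×10⁴ V/m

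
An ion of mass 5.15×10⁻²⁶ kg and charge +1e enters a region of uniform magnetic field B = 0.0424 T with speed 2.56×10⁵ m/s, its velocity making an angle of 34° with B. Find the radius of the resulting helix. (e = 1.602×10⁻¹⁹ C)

r ≈ 1.09 m

v⊥ = v sinθ = 2.56×10⁵·sin34° ≈ 1.432×10⁵ m/s.
r = m v⊥/(|q|B) = (5.15×10⁻²⁶)(1.432×10⁵)/((1.602×10⁻¹⁹)(0.0424)) ≈ 1.09 m.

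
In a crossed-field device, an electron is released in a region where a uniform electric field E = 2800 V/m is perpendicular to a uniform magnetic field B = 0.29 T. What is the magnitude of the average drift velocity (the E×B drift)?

v_d ≈ 9700 m/s

In crossed fields the guiding centre drifts at v_d = |E×B|/B² = E/B, independent of charge and mass.
v_d = 2800/0.29 = 9700 m/s.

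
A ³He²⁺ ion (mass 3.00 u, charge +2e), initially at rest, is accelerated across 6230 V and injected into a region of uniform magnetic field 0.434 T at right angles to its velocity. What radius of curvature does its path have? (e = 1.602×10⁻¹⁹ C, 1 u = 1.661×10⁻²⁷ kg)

r ≈ 0.0321 m

Acceleration: |q|V = ½mv² ⇒ v = √(2|q|V/m) = √(2·3.204×10⁻¹⁹·6230/4.983×10⁻²⁷) ≈ 8.951×10⁵ m/s.
In the field: r = mv/(|q|B) = (4.983×10⁻²⁷)(8.951×10⁵)/((3.204×10⁻¹⁹)(0.434)) ≈ 0.0321 m.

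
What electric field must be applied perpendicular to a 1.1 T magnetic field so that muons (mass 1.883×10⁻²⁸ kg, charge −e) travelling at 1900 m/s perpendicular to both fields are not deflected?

E = 2100 V/m

For straight-line motion qE = qvB, so E = vB.
E = 1900 × 1.1 = 2100 V/m.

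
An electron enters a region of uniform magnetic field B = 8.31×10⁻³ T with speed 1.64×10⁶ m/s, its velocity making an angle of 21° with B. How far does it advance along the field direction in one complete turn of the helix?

v∥ = v cosθ = 1.64×10⁶·cos21° ≈ 1.531×10⁶ m/s.
T = 2πm/(|q|B) = 2π(9.109×10⁻³¹)/((1.602×10⁻¹⁹)(8.31×10⁻³)) ≈ 4.299×10⁻⁹ s.
pitch = v∥ T = (1.531×10⁶)(4.299×10⁻⁹) ≈ 6.58×10⁻³ m.

p ≈ 6.58×10⁻³ m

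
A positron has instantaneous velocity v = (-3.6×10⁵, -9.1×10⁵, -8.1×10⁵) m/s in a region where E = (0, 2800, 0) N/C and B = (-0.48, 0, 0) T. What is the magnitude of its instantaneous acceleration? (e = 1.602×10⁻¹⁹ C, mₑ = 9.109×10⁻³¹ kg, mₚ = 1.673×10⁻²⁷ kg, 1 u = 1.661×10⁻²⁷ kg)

v×B = (0, 3.89×10⁵, -4.37×10⁵) N/C.
E + v×B = (0, 3.92×10⁵, -4.37×10⁵) N/C.
F = q(E + v×B) = (1.602×10⁻¹⁹ C)·(0, 3.92×10⁵, -4.37×10⁵) = (0, 6.27×10⁻¹⁴, -7.00×10⁻¹⁴) N.
|a| = |F|/m = 9.398×10⁻¹⁴/9.109×10⁻³¹ ≈ 1.03×10¹⁷ m/s².

|a| ≈ 1.03×10¹⁷ m/s²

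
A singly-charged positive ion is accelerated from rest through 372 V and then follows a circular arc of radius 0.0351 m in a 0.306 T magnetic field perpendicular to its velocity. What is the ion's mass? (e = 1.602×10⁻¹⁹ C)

Combine |q|V = ½mv² and r = mv/(|q|B): eliminate v to get m = qB²r²/(2V).
m = (1.602×10⁻¹⁹)(0.306)²(0.0351)²/(2·372) ≈ 2.48×10⁻²⁶ kg.

m ≈ 2.48×10⁻²⁶ kg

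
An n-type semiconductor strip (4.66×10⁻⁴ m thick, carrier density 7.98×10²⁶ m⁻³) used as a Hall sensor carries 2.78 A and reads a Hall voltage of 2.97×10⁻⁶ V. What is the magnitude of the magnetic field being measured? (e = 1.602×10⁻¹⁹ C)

From V_H = IB/(n e t), B = V_H n e t / I.
B = (2.97×10⁻⁶)(7.98×10²⁶)(1.602×10⁻¹⁹)(4.66×10⁻⁴)/2.78 ≈ 0.0636 T.

B ≈ 0.0636 T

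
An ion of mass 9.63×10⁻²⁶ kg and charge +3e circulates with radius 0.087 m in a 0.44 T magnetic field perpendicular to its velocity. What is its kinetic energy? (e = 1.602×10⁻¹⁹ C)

v = |q|Br/m, then KE = ½mv² = (qBr)²/(2m).
v = (4.806×10⁻¹⁹)(0.44)(0.087)/9.63×10⁻²⁶ ≈ 1.910×10⁵ m/s.
KE = ½(9.63×10⁻²⁶)(1.910×10⁵)² ≈ 1.8×10⁻¹⁵ J = 1.1×10⁴ eV.

KE ≈ 1.1×10⁴ eV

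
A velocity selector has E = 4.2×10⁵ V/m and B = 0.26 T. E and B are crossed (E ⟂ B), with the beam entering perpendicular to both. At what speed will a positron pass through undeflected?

Straight-line motion ⇒ electric and magnetic forces cancel, so E = vB.
v = E/B = 4.2×10⁵/0.26 = 1.6×10⁶ m/s.

v = 1.6×10⁶ m/s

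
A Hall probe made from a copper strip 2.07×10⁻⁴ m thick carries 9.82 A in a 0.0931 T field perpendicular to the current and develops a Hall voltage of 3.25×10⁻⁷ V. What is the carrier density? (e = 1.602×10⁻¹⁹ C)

n ≈ 8.48×10²⁸ m⁻³

From V_H = IB/(n e t), n = IB/(V_H e t).
n = (9.82)(0.0931)/((3.25×10⁻⁷)(1.602×10⁻¹⁹)(2.07×10⁻⁴)) ≈ 8.48×10²⁸ m⁻³.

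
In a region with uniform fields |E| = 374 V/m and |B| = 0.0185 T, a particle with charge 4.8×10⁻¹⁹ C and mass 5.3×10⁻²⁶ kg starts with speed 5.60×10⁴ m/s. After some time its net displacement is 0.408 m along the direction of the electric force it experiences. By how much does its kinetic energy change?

ΔKE ≈ 7.32×10⁻¹⁷ J

The magnetic force is always ⟂ v and does no work; only the electric force changes KE.
ΔKE = F_E · d = |q|E d = (4.8×10⁻¹⁹)(374)(0.408) ≈ 7.32×10⁻¹⁷ J.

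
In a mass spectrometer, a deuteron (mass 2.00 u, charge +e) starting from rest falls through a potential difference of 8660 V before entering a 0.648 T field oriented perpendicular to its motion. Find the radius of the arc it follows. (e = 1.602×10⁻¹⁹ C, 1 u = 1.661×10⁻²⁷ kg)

r ≈ 0.0292 m

Acceleration: |q|V = ½mv² ⇒ v = √(2|q|V/m) = √(2·1.602×10⁻¹⁹·8660/3.322×10⁻²⁷) ≈ 9.139×10⁵ m/s.
In the field: r = mv/(|q|B) = (3.322×10⁻²⁷)(9.139×10⁵)/((1.602×10⁻¹⁹)(0.648)) ≈ 0.0292 m.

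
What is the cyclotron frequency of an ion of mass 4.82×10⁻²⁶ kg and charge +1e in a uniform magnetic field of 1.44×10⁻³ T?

f ≈ 762 Hz

f = |q|B/(2πm).
f = (1.602×10⁻¹⁹)(1.44×10⁻³)/(2π·4.82×10⁻²⁶) ≈ 762 Hz.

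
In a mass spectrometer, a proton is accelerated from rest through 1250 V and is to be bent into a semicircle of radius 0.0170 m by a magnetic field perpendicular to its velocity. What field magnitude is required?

B ≈ 0.301 T

v = √(2|q|V/m) = √(2·1.602×10⁻¹⁹·1250/1.673×10⁻²⁷) ≈ 4.893×10⁵ m/s.
B = mv/(|q|r) = (1.673×10⁻²⁷)(4.893×10⁵)/((1.602×10⁻¹⁹)(0.0170)) ≈ 0.301 T.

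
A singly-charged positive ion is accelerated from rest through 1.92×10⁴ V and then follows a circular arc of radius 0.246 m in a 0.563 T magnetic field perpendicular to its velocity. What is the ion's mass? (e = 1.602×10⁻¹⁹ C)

m ≈ 8.00×10⁻²⁶ kg

Combine |q|V = ½mv² and r = mv/(|q|B): eliminate v to get m = qB²r²/(2V).
m = (1.602×10⁻¹⁹)(0.563)²(0.246)²/(2·1.92×10⁴) ≈ 8.00×10⁻²⁶ kg.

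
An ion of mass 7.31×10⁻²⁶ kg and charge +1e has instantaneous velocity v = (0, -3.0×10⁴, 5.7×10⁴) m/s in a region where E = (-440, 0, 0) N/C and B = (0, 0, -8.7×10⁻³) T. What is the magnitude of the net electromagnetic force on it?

v×B = (261, 0, 0) N/C.
E + v×B = (-179, 0, 0) N/C.
F = q(E + v×B) = (1.602×10⁻¹⁹ C)·(-179, 0, 0) = (-2.87×10⁻¹⁷, 0, 0) N.
|F| = 2.87×10⁻¹⁷ N.

|F| ≈ 2.87×10⁻¹⁷ N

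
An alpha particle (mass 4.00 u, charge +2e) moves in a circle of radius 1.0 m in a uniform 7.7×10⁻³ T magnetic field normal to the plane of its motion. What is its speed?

v ≈ 3.7×10⁵ m/s

From |q|vB = mv²/r, v = |q|Br/m.
v = (3.204×10⁻¹⁹)(7.7×10⁻³)(1.0)/6.644×10⁻²⁷ ≈ 3.7×10⁵ m/s.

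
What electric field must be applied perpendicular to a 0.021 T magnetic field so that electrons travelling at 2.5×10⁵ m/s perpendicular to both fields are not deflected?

For straight-line motion qE = qvB, so E = vB.
E = 2.5×10⁵ × 0.021 = 5200 V/m.

E = 5200 V/m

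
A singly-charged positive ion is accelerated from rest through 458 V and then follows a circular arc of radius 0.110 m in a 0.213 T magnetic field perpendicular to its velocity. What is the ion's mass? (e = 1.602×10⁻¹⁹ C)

m ≈ 9.60×10⁻²⁶ kg

Combine |q|V = ½mv² and r = mv/(|q|B): eliminate v to get m = qB²r²/(2V).
m = (1.602×10⁻¹⁹)(0.213)²(0.110)²/(2·458) ≈ 9.60×10⁻²⁶ kg.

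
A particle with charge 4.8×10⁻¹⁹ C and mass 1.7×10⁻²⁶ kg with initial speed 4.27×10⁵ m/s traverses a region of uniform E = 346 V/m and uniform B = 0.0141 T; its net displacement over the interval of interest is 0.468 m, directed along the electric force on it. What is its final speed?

v_f ≈ 4.38×10⁵ m/s

B does no work; ΔKE = |q|E d.
½mv_f² = ½mv₀² + |q|Ed = ½(1.7×10⁻²⁶)(4.27×10⁵)² + (4.8×10⁻¹⁹)(346)(0.468) ≈ 1.550×10⁻¹⁵ J + 7.773×10⁻¹⁷ J ≈ 1.628×10⁻¹⁵ J.
v_f = √(2·1.628×10⁻¹⁵/1.7×10⁻²⁶) ≈ 4.38×10⁵ m/s.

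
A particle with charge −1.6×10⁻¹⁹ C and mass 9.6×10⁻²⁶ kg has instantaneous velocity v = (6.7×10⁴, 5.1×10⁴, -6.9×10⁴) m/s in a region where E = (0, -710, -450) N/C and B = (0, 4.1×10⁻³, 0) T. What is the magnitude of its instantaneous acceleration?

v×B = (283, 0, 275) N/C.
E + v×B = (283, -710, -175) N/C.
F = q(E + v×B) = (−1.6×10⁻¹⁹ C)·(283, -710, -175) = (-4.53×10⁻¹⁷, 1.14×10⁻¹⁶, 2.80×10⁻¹⁷) N.
|a| = |F|/m = 1.255×10⁻¹⁶/9.6×10⁻²⁶ ≈ 1.31×10⁹ m/s².

|a| ≈ 1.31×10⁹ m/s²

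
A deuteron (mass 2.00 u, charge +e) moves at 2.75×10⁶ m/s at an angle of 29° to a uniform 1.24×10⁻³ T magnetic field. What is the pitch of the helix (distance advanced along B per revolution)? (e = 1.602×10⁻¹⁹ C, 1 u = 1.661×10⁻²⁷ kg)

v∥ = v cosθ = 2.75×10⁶·cos29° ≈ 2.405×10⁶ m/s.
T = 2πm/(|q|B) = 2π(3.322×10⁻²⁷)/((1.602×10⁻¹⁹)(1.24×10⁻³)) ≈ 1.051×10⁻⁴ s.
pitch = v∥ T = (2.405×10⁶)(1.051×10⁻⁴) ≈ 253 m.

p ≈ 253 m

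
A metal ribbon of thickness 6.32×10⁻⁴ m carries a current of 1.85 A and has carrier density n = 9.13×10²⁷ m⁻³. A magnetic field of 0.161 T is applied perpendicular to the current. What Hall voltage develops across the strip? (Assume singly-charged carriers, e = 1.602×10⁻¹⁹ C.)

V_H = IB/(n e t).
V_H = (1.85)(0.161)/((9.13×10²⁷)(1.602×10⁻¹⁹)(6.32×10⁻⁴)) ≈ 3.22×10⁻⁷ V.

V_H ≈ 3.22×10⁻⁷ V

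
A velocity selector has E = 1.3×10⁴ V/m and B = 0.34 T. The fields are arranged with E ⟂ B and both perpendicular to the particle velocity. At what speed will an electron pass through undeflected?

v = 3.8×10⁴ m/s

Zero net Lorentz force requires |qE| = |q v×B|, i.e. E = vB.
v = E/B = 1.3×10⁴/0.34 = 3.8×10⁴ m/s.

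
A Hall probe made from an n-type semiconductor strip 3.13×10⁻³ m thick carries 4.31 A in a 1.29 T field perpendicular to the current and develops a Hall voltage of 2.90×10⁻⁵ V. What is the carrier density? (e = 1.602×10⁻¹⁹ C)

From V_H = IB/(n e t), n = IB/(V_H e t).
n = (4.31)(1.29)/((2.90×10⁻⁵)(1.602×10⁻¹⁹)(3.13×10⁻³)) ≈ 3.82×10²⁶ m⁻³.

n ≈ 3.82×10²⁶ m⁻³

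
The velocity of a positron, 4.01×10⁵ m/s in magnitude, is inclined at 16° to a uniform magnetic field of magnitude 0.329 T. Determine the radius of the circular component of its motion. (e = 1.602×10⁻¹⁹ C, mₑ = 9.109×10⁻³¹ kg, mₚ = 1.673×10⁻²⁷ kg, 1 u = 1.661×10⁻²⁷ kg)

v⊥ = v sinθ = 4.01×10⁵·sin16° ≈ 1.105×10⁵ m/s.
r = m v⊥/(|q|B) = (9.109×10⁻³¹)(1.105×10⁵)/((1.602×10⁻¹⁹)(0.329)) ≈ 1.91×10⁻⁶ m.

r ≈ 1.91×10⁻⁶ m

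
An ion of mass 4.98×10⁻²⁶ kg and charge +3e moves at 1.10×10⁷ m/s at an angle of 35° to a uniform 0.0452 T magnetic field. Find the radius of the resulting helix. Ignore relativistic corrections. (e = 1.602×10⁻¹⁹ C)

r ≈ 14.5 m

v⊥ = v sinθ = 1.10×10⁷·sin35° ≈ 6.309×10⁶ m/s.
r = m v⊥/(|q|B) = (4.98×10⁻²⁶)(6.309×10⁶)/((4.806×10⁻¹⁹)(0.0452)) ≈ 14.5 m.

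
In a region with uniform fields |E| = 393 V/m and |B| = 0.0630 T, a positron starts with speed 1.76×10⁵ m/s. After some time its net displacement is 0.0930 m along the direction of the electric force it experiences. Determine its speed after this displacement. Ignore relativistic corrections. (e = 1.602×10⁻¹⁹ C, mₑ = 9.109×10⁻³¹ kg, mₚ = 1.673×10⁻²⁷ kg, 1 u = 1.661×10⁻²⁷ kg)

B does no work; ΔKE = |q|E d.
½mv_f² = ½mv₀² + |q|Ed = ½(9.109×10⁻³¹)(1.76×10⁵)² + (1.602×10⁻¹⁹)(393)(0.0930) ≈ 1.411×10⁻²⁰ J + 5.855×10⁻¹⁸ J ≈ 5.869×10⁻¹⁸ J.
v_f = √(2·5.869×10⁻¹⁸/9.109×10⁻³¹) ≈ 3.59×10⁶ m/s.

v_f ≈ 3.59×10⁶ m/s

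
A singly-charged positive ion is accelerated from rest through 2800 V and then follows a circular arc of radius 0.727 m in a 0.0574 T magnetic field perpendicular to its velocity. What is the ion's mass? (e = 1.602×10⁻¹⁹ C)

Combine |q|V = ½mv² and r = mv/(|q|B): eliminate v to get m = qB²r²/(2V).
m = (1.602×10⁻¹⁹)(0.0574)²(0.727)²/(2·2800) ≈ 4.98×10⁻²⁶ kg.

m ≈ 4.98×10⁻²⁶ kg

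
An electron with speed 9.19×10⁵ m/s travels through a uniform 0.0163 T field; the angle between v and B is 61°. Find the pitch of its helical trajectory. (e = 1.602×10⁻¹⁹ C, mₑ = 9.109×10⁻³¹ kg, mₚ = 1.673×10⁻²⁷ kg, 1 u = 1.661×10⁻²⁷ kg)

p ≈ 9.77×10⁻⁴ m

v∥ = v cosθ = 9.19×10⁵·cos61° ≈ 4.455×10⁵ m/s.
T = 2πm/(|q|B) = 2π(9.109×10⁻³¹)/((1.602×10⁻¹⁹)(0.0163)) ≈ 2.192×10⁻⁹ s.
pitch = v∥ T = (4.455×10⁵)(2.192×10⁻⁹) ≈ 9.77×10⁻⁴ m.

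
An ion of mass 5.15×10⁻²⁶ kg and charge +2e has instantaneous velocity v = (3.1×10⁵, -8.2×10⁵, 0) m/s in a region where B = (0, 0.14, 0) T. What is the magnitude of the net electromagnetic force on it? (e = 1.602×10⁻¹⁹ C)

v×B = (0, 0, 4.34×10⁴) N/C.
F = q v×B = (3.204×10⁻¹⁹ C)·(0, 0, 4.34×10⁴) = (0, 0, 1.39×10⁻¹⁴) N.
|F| = 1.39×10⁻¹⁴ N.

|F| ≈ 1.39×10⁻¹⁴ N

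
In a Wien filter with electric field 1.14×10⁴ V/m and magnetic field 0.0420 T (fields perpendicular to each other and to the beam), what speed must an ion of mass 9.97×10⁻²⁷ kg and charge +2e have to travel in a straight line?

v = 2.71×10⁵ m/s

For undeflected motion the electric and magnetic forces balance: qE = qvB.
v = E/B = 1.14×10⁴/0.0420 = 2.71×10⁵ m/s.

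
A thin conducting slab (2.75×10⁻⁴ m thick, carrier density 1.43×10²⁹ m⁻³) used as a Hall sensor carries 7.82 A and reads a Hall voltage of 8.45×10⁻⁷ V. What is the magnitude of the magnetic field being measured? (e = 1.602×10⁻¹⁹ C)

B ≈ 0.681 T

From V_H = IB/(n e t), B = V_H n e t / I.
B = (8.45×10⁻⁷)(1.43×10²⁹)(1.602×10⁻¹⁹)(2.75×10⁻⁴)/7.82 ≈ 0.681 T.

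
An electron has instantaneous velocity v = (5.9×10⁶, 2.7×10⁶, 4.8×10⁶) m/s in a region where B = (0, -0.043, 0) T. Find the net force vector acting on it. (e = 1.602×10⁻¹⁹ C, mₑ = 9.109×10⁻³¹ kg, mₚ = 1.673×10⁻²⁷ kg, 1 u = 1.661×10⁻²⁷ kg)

F ≈ (-3.31×10⁻¹⁴, 0, 4.06×10⁻¹⁴) N

v×B = (2.06×10⁵, 0, -2.54×10⁵) N/C.
F = q v×B = (−1.602×10⁻¹⁹ C)·(2.06×10⁵, 0, -2.54×10⁵) = (-3.31×10⁻¹⁴, 0, 4.06×10⁻¹⁴) N.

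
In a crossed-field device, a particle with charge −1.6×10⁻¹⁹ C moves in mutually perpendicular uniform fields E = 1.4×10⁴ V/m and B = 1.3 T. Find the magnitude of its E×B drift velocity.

v_d ≈ 1.1×10⁴ m/s

The steady drift has the magnetic force balancing the electric force, so v_d = E/B.
v_d = 1.4×10⁴/1.3 = 1.1×10⁴ m/s.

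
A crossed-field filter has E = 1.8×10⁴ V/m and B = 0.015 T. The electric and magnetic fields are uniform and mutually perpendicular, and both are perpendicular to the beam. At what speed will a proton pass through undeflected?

For undeflected motion the electric and magnetic forces balance: qE = qvB.
v = E/B = 1.8×10⁴/0.015 = 1.2×10⁶ m/s.

v = 1.2×10⁶ m/s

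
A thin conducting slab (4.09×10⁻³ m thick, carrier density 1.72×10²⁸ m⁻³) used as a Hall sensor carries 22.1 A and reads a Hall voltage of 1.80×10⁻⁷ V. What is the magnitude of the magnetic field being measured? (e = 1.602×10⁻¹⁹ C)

From V_H = IB/(n e t), B = V_H n e t / I.
B = (1.80×10⁻⁷)(1.72×10²⁸)(1.602×10⁻¹⁹)(4.09×10⁻³)/22.1 ≈ 0.0918 T.

B ≈ 0.0918 T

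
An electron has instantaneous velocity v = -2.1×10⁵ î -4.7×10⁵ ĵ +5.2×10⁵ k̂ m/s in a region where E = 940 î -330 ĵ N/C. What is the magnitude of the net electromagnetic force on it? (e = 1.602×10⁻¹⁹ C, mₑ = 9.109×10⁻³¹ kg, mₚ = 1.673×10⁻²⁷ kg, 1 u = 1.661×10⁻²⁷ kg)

|F| ≈ 1.60×10⁻¹⁶ N

Only an electric field acts, so F = qE = (−1.602×10⁻¹⁹ C)·(940, -330, 0) = (-1.51×10⁻¹⁶, 5.29×10⁻¹⁷, 0) N.
|F| = 1.60×10⁻¹⁶ N.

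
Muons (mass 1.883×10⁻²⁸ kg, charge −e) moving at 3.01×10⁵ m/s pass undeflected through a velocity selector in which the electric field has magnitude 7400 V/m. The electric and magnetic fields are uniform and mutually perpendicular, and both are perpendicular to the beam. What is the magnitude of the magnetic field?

Balance of forces in the selector: qE = qvB ⇒ B = E/v.
B = 7400/3.01×10⁵ = 0.0246 T.

B = 0.0246 T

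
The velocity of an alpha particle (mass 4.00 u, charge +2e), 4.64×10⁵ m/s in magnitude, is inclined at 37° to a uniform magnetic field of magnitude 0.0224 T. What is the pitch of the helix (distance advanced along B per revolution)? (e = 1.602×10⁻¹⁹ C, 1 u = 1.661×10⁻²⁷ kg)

v∥ = v cosθ = 4.64×10⁵·cos37° ≈ 3.706×10⁵ m/s.
T = 2πm/(|q|B) = 2π(6.644×10⁻²⁷)/((3.204×10⁻¹⁹)(0.0224)) ≈ 5.817×10⁻⁶ s.
pitch = v∥ T = (3.706×10⁵)(5.817×10⁻⁶) ≈ 2.16 m.

p ≈ 2.16 m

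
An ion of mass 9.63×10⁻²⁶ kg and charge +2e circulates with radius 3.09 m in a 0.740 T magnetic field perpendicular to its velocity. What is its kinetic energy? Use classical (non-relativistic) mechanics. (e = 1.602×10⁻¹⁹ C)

v = |q|Br/m, then KE = ½mv² = (qBr)²/(2m).
v = (3.204×10⁻¹⁹)(0.740)(3.09)/9.63×10⁻²⁶ ≈ 7.608×10⁶ m/s.
KE = ½(9.63×10⁻²⁶)(7.608×10⁶)² ≈ 2.79×10⁻¹² J = 1.74×10⁷ eV.

KE ≈ 1.74×10⁷ eV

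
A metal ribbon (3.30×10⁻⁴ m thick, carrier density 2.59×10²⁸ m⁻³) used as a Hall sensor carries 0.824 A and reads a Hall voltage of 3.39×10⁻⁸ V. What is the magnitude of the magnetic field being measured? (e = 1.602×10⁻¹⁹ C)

From V_H = IB/(n e t), B = V_H n e t / I.
B = (3.39×10⁻⁸)(2.59×10²⁸)(1.602×10⁻¹⁹)(3.30×10⁻⁴)/0.824 ≈ 0.0563 T.

B ≈ 0.0563 T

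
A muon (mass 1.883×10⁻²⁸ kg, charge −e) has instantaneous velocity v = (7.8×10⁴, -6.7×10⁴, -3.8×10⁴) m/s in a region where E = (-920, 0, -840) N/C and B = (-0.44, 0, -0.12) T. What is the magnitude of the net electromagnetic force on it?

v×B = (8040, 2.61×10⁴, -2.95×10⁴) N/C.
E + v×B = (7120, 2.61×10⁴, -3.03×10⁴) N/C.
F = q(E + v×B) = (−1.602×10⁻¹⁹ C)·(7120, 2.61×10⁴, -3.03×10⁴) = (-1.14×10⁻¹⁵, -4.18×10⁻¹⁵, 4.86×10⁻¹⁵) N.
|F| = 6.51×10⁻¹⁵ N.

|F| ≈ 6.51×10⁻¹⁵ N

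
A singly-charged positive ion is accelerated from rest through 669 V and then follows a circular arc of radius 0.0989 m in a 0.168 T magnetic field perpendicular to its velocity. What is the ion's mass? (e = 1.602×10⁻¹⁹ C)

m ≈ 3.31×10⁻²⁶ kg

Combine |q|V = ½mv² and r = mv/(|q|B): eliminate v to get m = qB²r²/(2V).
m = (1.602×10⁻¹⁹)(0.168)²(0.0989)²/(2·669) ≈ 3.31×10⁻²⁶ kg.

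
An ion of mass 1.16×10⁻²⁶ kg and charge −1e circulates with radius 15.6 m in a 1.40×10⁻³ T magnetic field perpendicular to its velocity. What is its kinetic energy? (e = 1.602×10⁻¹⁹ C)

v = |q|Br/m, then KE = ½mv² = (qBr)²/(2m).
v = (1.602×10⁻¹⁹)(1.40×10⁻³)(15.6)/1.16×10⁻²⁶ ≈ 3.016×10⁵ m/s.
KE = ½(1.16×10⁻²⁶)(3.016×10⁵)² ≈ 5.28×10⁻¹⁶ J = 3290 eV.

KE ≈ 3290 eV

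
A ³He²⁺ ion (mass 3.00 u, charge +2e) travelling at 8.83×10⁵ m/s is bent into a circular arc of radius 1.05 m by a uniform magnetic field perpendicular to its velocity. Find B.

B ≈ 0.0131 T

From |q|vB = mv²/r, B = mv/(|q|r).
B = (4.983×10⁻²⁷)(8.83×10⁵)/((3.204×10⁻¹⁹)(1.05)) ≈ 0.0131 T.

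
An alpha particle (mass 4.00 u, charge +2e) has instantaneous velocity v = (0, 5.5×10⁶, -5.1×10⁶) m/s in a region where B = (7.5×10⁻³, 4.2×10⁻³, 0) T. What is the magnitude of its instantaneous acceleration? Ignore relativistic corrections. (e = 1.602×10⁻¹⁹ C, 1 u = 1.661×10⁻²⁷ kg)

v×B = (2.14×10⁴, -3.82×10⁴, -4.12×10⁴) N/C.
F = q v×B = (3.204×10⁻¹⁹ C)·(2.14×10⁴, -3.82×10⁴, -4.12×10⁴) = (6.86×10⁻¹⁵, -1.23×10⁻¹⁴, -1.32×10⁻¹⁴) N.
|a| = |F|/m = 1.929×10⁻¹⁴/6.644×10⁻²⁷ ≈ 2.90×10¹² m/s².

|a| ≈ 2.90×10¹² m/s²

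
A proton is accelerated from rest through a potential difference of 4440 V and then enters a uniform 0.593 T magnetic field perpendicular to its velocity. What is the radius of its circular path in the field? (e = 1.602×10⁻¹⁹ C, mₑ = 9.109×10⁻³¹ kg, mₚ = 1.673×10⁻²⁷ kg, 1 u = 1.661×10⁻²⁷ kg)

r ≈ 0.0162 m

Acceleration: |q|V = ½mv² ⇒ v = √(2|q|V/m) = √(2·1.602×10⁻¹⁹·4440/1.673×10⁻²⁷) ≈ 9.221×10⁵ m/s.
In the field: r = mv/(|q|B) = (1.673×10⁻²⁷)(9.221×10⁵)/((1.602×10⁻¹⁹)(0.593)) ≈ 0.0162 m.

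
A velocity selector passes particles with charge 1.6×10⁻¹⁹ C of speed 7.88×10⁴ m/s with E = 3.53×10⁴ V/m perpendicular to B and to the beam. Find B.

B = 0.448 T

Balance of forces in the selector: qE = qvB ⇒ B = E/v.
B = 3.53×10⁴/7.88×10⁴ = 0.448 T.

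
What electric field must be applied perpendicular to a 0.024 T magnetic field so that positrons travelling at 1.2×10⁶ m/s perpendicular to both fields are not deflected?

For straight-line motion qE = qvB, so E = vB.
E = 1.2×10⁶ × 0.024 = 2.9×10⁴ V/m.

E = 2.9×10⁴ V/m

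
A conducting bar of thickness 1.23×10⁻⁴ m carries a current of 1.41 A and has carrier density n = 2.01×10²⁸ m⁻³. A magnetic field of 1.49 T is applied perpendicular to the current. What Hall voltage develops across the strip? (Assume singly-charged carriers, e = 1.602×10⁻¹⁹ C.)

V_H = IB/(n e t).
V_H = (1.41)(1.49)/((2.01×10²⁸)(1.602×10⁻¹⁹)(1.23×10⁻⁴)) ≈ 5.30×10⁻⁶ V.

V_H ≈ 5.30×10⁻⁶ V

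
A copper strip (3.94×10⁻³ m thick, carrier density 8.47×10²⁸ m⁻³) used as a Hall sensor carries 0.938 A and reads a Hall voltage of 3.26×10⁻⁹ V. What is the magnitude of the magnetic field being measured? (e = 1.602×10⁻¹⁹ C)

From V_H = IB/(n e t), B = V_H n e t / I.
B = (3.26×10⁻⁹)(8.47×10²⁸)(1.602×10⁻¹⁹)(3.94×10⁻³)/0.938 ≈ 0.186 T.

B ≈ 0.186 T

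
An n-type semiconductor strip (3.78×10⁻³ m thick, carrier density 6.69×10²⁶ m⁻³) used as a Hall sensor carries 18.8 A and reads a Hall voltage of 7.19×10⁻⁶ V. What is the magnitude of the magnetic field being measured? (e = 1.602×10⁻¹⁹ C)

From V_H = IB/(n e t), B = V_H n e t / I.
B = (7.19×10⁻⁶)(6.69×10²⁶)(1.602×10⁻¹⁹)(3.78×10⁻³)/18.8 ≈ 0.155 T.

B ≈ 0.155 T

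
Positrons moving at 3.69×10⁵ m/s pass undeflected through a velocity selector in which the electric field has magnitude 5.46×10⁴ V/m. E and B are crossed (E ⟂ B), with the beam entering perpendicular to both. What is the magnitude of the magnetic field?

B = 0.148 T

Balance of forces in the selector: qE = qvB ⇒ B = E/v.
B = 5.46×10⁴/3.69×10⁵ = 0.148 T.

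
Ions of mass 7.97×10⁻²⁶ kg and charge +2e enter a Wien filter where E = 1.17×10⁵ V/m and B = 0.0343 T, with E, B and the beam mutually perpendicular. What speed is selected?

For undeflected motion the electric and magnetic forces balance: qE = qvB.
v = E/B = 1.17×10⁵/0.0343 = 3.41×10⁶ m/s.

v = 3.41×10⁶ m/s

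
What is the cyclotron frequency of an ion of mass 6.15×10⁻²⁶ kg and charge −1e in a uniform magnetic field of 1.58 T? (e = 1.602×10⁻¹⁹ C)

f = |q|B/(2πm).
f = (1.602×10⁻¹⁹)(1.58)/(2π·6.15×10⁻²⁶) ≈ 6.55×10⁵ Hz.

f ≈ 6.55×10⁵ Hz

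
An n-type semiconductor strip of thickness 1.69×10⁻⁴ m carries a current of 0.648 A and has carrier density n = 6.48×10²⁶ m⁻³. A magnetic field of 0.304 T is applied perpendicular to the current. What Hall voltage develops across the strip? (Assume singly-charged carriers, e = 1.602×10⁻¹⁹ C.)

V_H ≈ 1.12×10⁻⁵ V

V_H = IB/(n e t).
V_H = (0.648)(0.304)/((6.48×10²⁶)(1.602×10⁻¹⁹)(1.69×10⁻⁴)) ≈ 1.12×10⁻⁵ V.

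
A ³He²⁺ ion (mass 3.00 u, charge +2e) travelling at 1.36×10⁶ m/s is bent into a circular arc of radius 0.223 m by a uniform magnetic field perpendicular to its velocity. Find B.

B ≈ 0.0948 T

From |q|vB = mv²/r, B = mv/(|q|r).
B = (4.983×10⁻²⁷)(1.36×10⁶)/((3.204×10⁻¹⁹)(0.223)) ≈ 0.0948 T.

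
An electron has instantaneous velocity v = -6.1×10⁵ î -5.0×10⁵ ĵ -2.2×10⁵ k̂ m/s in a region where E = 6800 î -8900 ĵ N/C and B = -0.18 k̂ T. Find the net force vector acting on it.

v×B = (9.00×10⁴, -1.10×10⁵, 0) N/C.
E + v×B = (9.68×10⁴, -1.19×10⁵, 0) N/C.
F = q(E + v×B) = (−1.602×10⁻¹⁹ C)·(9.68×10⁴, -1.19×10⁵, 0) = (-1.55×10⁻¹⁴, 1.90×10⁻¹⁴, 0) N.

F ≈ (-1.55×10⁻¹⁴, 1.90×10⁻¹⁴, 0) N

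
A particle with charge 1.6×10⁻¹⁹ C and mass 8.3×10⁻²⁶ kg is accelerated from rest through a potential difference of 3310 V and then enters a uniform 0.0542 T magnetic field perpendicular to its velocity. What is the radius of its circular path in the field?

r ≈ 1.08 m

Acceleration: |q|V = ½mv² ⇒ v = √(2|q|V/m) = √(2·1.6×10⁻¹⁹·3310/8.3×10⁻²⁶) ≈ 1.130×10⁵ m/s.
In the field: r = mv/(|q|B) = (8.3×10⁻²⁶)(1.130×10⁵)/((1.6×10⁻¹⁹)(0.0542)) ≈ 1.08 m.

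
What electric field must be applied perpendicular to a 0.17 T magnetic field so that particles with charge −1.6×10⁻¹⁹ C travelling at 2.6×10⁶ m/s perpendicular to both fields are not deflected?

For straight-line motion qE = qvB, so E = vB.
E = 2.6×10⁶ × 0.17 = 4.4×10⁵ V/m.

E = 4.4×10⁵ V/m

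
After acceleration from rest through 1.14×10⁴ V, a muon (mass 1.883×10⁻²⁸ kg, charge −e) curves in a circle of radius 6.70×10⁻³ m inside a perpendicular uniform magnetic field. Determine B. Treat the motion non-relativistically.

B ≈ 0.773 T

v = √(2|q|V/m) = √(2·1.602×10⁻¹⁹·1.14×10⁴/1.883×10⁻²⁸) ≈ 4.404×10⁶ m/s.
B = mv/(|q|r) = (1.883×10⁻²⁸)(4.404×10⁶)/((1.602×10⁻¹⁹)(6.70×10⁻³)) ≈ 0.773 T.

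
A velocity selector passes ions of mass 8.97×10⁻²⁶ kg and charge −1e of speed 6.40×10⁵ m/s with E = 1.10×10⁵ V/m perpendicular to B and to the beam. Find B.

Balance of forces in the selector: qE = qvB ⇒ B = E/v.
B = 1.10×10⁵/6.40×10⁵ = 0.172 T.

B = 0.172 T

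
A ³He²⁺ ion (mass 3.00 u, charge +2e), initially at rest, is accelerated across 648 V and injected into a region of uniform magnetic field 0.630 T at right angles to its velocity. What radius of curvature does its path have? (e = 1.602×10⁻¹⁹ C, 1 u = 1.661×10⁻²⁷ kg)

Acceleration: |q|V = ½mv² ⇒ v = √(2|q|V/m) = √(2·3.204×10⁻¹⁹·648/4.983×10⁻²⁷) ≈ 2.887×10⁵ m/s.
In the field: r = mv/(|q|B) = (4.983×10⁻²⁷)(2.887×10⁵)/((3.204×10⁻¹⁹)(0.630)) ≈ 7.13×10⁻³ m.

r ≈ 7.13×10⁻³ m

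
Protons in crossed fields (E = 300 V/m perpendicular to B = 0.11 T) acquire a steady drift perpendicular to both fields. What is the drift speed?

In crossed fields the guiding centre drifts at v_d = |E×B|/B² = E/B, independent of charge and mass.
v_d = 300/0.11 = 2700 m/s.

v_d ≈ 2700 m/s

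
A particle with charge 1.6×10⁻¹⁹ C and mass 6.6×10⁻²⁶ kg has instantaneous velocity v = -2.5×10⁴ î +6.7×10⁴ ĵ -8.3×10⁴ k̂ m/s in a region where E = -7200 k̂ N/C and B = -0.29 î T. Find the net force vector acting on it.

F ≈ (0, 3.85×10⁻¹⁵, 1.96×10⁻¹⁵) N

v×B = (0, 2.41×10⁴, 1.94×10⁴) N/C.
E + v×B = (0, 2.41×10⁴, 1.22×10⁴) N/C.
F = q(E + v×B) = (1.6×10⁻¹⁹ C)·(0, 2.41×10⁴, 1.22×10⁴) = (0, 3.85×10⁻¹⁵, 1.96×10⁻¹⁵) N.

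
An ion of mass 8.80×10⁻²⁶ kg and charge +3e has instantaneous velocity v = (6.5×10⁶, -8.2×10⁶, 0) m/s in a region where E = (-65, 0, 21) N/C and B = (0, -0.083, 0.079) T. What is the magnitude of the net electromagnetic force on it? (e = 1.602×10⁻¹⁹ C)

v×B = (-6.48×10⁵, -5.14×10⁵, -5.40×10⁵) N/C.
E + v×B = (-6.48×10⁵, -5.14×10⁵, -5.39×10⁵) N/C.
F = q(E + v×B) = (4.806×10⁻¹⁹ C)·(-6.48×10⁵, -5.14×10⁵, -5.39×10⁵) = (-3.11×10⁻¹³, -2.47×10⁻¹³, -2.59×10⁻¹³) N.
|F| = 4.74×10⁻¹³ N.

|F| ≈ 4.74×10⁻¹³ N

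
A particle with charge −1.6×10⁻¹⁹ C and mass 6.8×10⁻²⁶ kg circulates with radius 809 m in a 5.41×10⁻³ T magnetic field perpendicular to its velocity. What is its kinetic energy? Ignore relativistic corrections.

KE ≈ 3.61×10⁻¹² J

v = |q|Br/m, then KE = ½mv² = (qBr)²/(2m).
v = (1.6×10⁻¹⁹)(5.41×10⁻³)(809)/6.8×10⁻²⁶ ≈ 1.030×10⁷ m/s.
KE = ½(6.8×10⁻²⁶)(1.030×10⁷)² ≈ 3.61×10⁻¹² J.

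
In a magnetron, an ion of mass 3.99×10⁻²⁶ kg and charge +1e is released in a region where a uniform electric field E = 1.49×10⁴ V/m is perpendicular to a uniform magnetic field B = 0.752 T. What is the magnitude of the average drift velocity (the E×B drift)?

v_d ≈ 1.98×10⁴ m/s

The steady drift has the magnetic force balancing the electric force, so v_d = E/B.
v_d = 1.49×10⁴/0.752 = 1.98×10⁴ m/s.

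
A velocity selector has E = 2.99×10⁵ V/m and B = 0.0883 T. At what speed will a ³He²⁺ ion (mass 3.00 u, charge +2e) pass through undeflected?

Straight-line motion ⇒ electric and magnetic forces cancel, so E = vB.
v = E/B = 2.99×10⁵/0.0883 = 3.39×10⁶ m/s.

v = 3.39×10⁶ m/s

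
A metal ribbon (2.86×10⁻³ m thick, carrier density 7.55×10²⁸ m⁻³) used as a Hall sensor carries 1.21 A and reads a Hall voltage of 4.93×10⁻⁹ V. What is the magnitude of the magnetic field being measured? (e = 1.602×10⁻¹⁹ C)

B ≈ 0.141 T

From V_H = IB/(n e t), B = V_H n e t / I.
B = (4.93×10⁻⁹)(7.55×10²⁸)(1.602×10⁻¹⁹)(2.86×10⁻³)/1.21 ≈ 0.141 T.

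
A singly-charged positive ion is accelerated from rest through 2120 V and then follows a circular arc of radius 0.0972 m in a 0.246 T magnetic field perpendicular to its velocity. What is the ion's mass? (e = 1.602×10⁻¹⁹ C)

Combine |q|V = ½mv² and r = mv/(|q|B): eliminate v to get m = qB²r²/(2V).
m = (1.602×10⁻¹⁹)(0.246)²(0.0972)²/(2·2120) ≈ 2.16×10⁻²⁶ kg.

m ≈ 2.16×10⁻²⁶ kg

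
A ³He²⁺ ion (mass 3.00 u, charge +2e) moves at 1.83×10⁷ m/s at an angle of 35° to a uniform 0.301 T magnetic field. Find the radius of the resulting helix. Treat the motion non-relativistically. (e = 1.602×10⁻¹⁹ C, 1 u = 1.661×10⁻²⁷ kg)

r ≈ 0.542 m

v⊥ = v sinθ = 1.83×10⁷·sin35° ≈ 1.050×10⁷ m/s.
r = m v⊥/(|q|B) = (4.983×10⁻²⁷)(1.050×10⁷)/((3.204×10⁻¹⁹)(0.301)) ≈ 0.542 m.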